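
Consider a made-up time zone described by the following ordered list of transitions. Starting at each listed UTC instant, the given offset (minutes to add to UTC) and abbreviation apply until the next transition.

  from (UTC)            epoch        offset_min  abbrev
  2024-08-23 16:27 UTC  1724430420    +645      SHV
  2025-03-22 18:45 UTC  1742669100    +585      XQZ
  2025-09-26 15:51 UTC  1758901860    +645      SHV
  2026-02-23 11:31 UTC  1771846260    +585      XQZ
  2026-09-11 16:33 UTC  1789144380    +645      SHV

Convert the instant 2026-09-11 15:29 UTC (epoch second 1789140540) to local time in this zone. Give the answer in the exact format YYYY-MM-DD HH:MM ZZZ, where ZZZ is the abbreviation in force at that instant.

2026-09-12 01:14 XQZ

Query: 2026-09-11 15:29 UTC
Rule 4/5 (XQZ, +09:45): 2026-02-23 11:31 UTC ≤ query < 2026-09-11 16:33 UTC
15·60 + 29 + 585 = 1514 min
1514 = 1·1440 + 74; 74 = 1·60 + 14 → 01:14, 2026-09-11 + 1 day = 2026-09-12
→ 2026-09-12 01:14 XQZ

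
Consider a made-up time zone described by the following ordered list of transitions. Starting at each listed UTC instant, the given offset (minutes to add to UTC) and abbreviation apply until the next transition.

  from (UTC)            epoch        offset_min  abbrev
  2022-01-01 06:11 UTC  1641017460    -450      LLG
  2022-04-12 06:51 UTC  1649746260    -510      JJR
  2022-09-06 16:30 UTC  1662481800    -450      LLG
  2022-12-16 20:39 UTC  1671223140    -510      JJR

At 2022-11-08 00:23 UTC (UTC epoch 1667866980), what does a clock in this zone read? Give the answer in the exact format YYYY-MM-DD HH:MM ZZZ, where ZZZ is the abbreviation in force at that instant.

2022-11-07 16:53 LLG

Query: 2022-11-08 00:23 UTC
Rule 3/4 (LLG, -07:30): 2022-09-06 16:30 UTC ≤ query < 2022-12-16 20:39 UTC
0·60 + 23 - 450 = -427 min
-427 = -1·1440 + 1013; 1013 = 16·60 + 53 → 16:53, 2022-11-08 - 1 day = 2022-11-07
→ 2022-11-07 16:53 LLG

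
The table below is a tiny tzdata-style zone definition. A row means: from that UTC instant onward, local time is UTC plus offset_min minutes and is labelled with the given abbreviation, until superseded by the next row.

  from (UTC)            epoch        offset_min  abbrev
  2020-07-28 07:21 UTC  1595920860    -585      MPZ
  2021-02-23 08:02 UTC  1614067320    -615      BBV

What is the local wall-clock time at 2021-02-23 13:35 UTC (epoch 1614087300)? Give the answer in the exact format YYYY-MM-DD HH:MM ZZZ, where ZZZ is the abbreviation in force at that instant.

Query: 2021-02-23 13:35 UTC
Rule 2/2 (BBV, -10:15): 2021-02-23 08:02 UTC ≤ query < +∞
13·60 + 35 - 615 = 200 min
200 = 0·1440 + 200; 200 = 3·60 + 20 → 03:20, same day
→ 2021-02-23 03:20 BBV

2021-02-23 03:20 BBV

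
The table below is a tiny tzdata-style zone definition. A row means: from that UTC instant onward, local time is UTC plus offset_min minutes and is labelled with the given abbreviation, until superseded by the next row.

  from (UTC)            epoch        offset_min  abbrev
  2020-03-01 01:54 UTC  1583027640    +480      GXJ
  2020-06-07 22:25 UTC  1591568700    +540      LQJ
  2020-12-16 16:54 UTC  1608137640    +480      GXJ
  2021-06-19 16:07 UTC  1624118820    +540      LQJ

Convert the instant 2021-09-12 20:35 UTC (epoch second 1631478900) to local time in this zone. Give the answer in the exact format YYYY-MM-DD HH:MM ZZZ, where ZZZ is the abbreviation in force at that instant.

2021-09-13 05:35 LQJ

Query: 2021-09-12 20:35 UTC
Rule 4/4 (LQJ, +09:00): 2021-06-19 16:07 UTC ≤ query < +∞
20·60 + 35 + 540 = 1775 min
1775 = 1·1440 + 335; 335 = 5·60 + 35 → 05:35, 2021-09-12 + 1 day = 2021-09-13
→ 2021-09-13 05:35 LQJ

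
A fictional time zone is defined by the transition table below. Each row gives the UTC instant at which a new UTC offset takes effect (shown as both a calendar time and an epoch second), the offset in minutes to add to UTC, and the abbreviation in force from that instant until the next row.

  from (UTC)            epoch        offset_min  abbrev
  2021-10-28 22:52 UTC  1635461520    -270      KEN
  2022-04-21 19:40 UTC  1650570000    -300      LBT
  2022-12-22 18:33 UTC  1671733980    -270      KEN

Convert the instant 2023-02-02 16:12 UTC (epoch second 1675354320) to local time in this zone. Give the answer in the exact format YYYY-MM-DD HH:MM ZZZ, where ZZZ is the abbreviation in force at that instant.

2023-02-02 11:42 KEN

Query: 2023-02-02 16:12 UTC
Rule 3/3 (KEN, -04:30): 2022-12-22 18:33 UTC ≤ query < +∞
16·60 + 12 - 270 = 702 min
702 = 0·1440 + 702; 702 = 11·60 + 42 → 11:42, same day
→ 2023-02-02 11:42 KEN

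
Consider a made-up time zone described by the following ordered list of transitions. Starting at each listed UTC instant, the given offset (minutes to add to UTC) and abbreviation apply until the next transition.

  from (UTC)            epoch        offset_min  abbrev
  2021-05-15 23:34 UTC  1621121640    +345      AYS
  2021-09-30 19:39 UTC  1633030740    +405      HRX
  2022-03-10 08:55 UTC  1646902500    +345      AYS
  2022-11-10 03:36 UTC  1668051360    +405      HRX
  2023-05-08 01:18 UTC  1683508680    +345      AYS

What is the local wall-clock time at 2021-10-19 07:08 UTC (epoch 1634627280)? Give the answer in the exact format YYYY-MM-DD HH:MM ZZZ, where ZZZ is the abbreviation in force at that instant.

Query: 2021-10-19 07:08 UTC
Rule 2/5 (HRX, +06:45): 2021-09-30 19:39 UTC ≤ query < 2022-03-10 08:55 UTC
7·60 + 8 + 405 = 833 min
833 = 0·1440 + 833; 833 = 13·60 + 53 → 13:53, same day
→ 2021-10-19 13:53 HRX

2021-10-19 13:53 HRX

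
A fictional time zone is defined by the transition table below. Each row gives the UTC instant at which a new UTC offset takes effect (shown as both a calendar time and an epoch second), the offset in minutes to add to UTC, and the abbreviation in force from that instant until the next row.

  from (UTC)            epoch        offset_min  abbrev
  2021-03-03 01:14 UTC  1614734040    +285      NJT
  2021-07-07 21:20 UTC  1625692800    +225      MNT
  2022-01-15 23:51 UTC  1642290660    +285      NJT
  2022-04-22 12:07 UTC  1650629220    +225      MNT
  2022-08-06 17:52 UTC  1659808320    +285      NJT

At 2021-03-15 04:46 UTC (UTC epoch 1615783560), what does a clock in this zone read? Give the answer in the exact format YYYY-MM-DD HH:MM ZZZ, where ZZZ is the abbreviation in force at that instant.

2021-03-15 09:31 NJT

Query: 2021-03-15 04:46 UTC
Rule 1/5 (NJT, +04:45): 2021-03-03 01:14 UTC ≤ query < 2021-07-07 21:20 UTC
4·60 + 46 + 285 = 571 min
571 = 0·1440 + 571; 571 = 9·60 + 31 → 09:31, same day
→ 2021-03-15 09:31 NJT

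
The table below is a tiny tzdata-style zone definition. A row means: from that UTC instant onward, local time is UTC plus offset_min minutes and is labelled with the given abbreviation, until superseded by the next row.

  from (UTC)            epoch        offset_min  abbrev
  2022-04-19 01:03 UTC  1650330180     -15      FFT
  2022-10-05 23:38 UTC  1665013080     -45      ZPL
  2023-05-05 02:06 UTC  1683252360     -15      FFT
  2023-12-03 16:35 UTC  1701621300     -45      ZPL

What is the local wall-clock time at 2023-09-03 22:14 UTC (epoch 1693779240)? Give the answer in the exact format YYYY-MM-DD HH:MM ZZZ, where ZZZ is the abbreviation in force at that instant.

2023-09-03 21:59 FFT

Query: 2023-09-03 22:14 UTC
Rule 3/4 (FFT, -00:15): 2023-05-05 02:06 UTC ≤ query < 2023-12-03 16:35 UTC
22·60 + 14 - 15 = 1319 min
1319 = 0·1440 + 1319; 1319 = 21·60 + 59 → 21:59, same day
→ 2023-09-03 21:59 FFT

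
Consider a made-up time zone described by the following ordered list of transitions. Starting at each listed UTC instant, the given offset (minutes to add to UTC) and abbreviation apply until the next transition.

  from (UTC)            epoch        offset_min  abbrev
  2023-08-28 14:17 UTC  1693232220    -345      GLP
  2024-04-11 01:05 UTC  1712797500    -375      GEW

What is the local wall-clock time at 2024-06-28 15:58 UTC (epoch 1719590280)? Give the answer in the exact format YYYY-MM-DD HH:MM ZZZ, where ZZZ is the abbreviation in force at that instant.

Query: 2024-06-28 15:58 UTC
Rule 2/2 (GEW, -06:15): 2024-04-11 01:05 UTC ≤ query < +∞
15·60 + 58 - 375 = 583 min
583 = 0·1440 + 583; 583 = 9·60 + 43 → 09:43, same day
→ 2024-06-28 09:43 GEW

2024-06-28 09:43 GEW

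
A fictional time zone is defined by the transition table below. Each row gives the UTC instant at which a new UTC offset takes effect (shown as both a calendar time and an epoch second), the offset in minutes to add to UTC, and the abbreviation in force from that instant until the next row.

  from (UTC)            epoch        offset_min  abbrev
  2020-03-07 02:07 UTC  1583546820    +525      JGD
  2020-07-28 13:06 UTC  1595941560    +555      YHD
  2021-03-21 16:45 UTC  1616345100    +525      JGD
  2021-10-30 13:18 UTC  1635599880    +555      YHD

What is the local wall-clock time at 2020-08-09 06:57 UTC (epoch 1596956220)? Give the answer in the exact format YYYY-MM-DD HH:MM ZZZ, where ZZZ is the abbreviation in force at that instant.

Query: 2020-08-09 06:57 UTC
Rule 2/4 (YHD, +09:15): 2020-07-28 13:06 UTC ≤ query < 2021-03-21 16:45 UTC
6·60 + 57 + 555 = 972 min
972 = 0·1440 + 972; 972 = 16·60 + 12 → 16:12, same day
→ 2020-08-09 16:12 YHD

2020-08-09 16:12 YHD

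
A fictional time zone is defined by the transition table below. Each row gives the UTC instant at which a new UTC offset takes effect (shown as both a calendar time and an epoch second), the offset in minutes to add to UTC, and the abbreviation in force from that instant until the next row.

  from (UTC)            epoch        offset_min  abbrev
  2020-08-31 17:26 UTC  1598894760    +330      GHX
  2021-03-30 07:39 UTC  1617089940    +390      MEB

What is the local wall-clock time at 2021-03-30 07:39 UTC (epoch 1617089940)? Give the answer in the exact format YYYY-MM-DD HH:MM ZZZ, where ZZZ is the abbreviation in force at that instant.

Query: 2021-03-30 07:39 UTC
Rule 2/2 (MEB, +06:30): 2021-03-30 07:39 UTC ≤ query < +∞
7·60 + 39 + 390 = 849 min
849 = 0·1440 + 849; 849 = 14·60 + 9 → 14:09, same day
→ 2021-03-30 14:09 MEB

2021-03-30 14:09 MEB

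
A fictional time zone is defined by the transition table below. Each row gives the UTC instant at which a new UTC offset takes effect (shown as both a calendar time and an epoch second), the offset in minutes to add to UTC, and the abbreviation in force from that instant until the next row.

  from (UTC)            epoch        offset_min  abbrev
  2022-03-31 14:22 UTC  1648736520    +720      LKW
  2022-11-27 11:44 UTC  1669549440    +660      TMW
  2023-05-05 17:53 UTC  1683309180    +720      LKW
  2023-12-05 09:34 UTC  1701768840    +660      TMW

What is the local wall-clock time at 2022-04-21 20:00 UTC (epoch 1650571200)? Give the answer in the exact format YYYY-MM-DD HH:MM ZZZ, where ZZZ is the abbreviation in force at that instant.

2022-04-22 08:00 LKW

Query: 2022-04-21 20:00 UTC
Rule 1/4 (LKW, +12:00): 2022-03-31 14:22 UTC ≤ query < 2022-11-27 11:44 UTC
20·60 + 0 + 720 = 1920 min
1920 = 1·1440 + 480; 480 = 8·60 + 0 → 08:00, 2022-04-21 + 1 day = 2022-04-22
→ 2022-04-22 08:00 LKW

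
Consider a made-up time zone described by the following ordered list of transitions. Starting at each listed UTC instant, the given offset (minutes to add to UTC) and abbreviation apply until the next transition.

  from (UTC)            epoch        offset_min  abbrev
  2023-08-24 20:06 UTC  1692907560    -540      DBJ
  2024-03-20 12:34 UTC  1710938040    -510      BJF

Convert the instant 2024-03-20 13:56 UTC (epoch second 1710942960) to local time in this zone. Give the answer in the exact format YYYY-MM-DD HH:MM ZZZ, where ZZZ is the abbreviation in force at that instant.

Query: 2024-03-20 13:56 UTC
Rule 2/2 (BJF, -08:30): 2024-03-20 12:34 UTC ≤ query < +∞
13·60 + 56 - 510 = 326 min
326 = 0·1440 + 326; 326 = 5·60 + 26 → 05:26, same day
→ 2024-03-20 05:26 BJF

2024-03-20 05:26 BJF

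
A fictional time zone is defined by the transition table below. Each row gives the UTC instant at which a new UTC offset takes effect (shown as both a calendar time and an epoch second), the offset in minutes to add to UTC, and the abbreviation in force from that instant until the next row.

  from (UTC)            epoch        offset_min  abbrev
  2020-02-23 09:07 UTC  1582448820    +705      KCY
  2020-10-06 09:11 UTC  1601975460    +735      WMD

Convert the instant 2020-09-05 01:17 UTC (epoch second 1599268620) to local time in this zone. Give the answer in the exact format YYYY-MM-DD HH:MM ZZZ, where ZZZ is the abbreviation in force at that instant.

2020-09-05 13:02 KCY

Query: 2020-09-05 01:17 UTC
Rule 1/2 (KCY, +11:45): 2020-02-23 09:07 UTC ≤ query < 2020-10-06 09:11 UTC
1·60 + 17 + 705 = 782 min
782 = 0·1440 + 782; 782 = 13·60 + 2 → 13:02, same day
→ 2020-09-05 13:02 KCY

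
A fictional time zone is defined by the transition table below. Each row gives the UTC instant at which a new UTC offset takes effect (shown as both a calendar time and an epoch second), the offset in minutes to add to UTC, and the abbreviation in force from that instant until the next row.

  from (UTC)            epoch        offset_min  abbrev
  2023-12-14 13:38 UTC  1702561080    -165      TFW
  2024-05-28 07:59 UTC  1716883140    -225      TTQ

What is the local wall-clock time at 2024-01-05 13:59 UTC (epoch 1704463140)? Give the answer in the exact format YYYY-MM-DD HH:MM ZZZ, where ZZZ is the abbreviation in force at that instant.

Query: 2024-01-05 13:59 UTC
Rule 1/2 (TFW, -02:45): 2023-12-14 13:38 UTC ≤ query < 2024-05-28 07:59 UTC
13·60 + 59 - 165 = 674 min
674 = 0·1440 + 674; 674 = 11·60 + 14 → 11:14, same day
→ 2024-01-05 11:14 TFW

2024-01-05 11:14 TFW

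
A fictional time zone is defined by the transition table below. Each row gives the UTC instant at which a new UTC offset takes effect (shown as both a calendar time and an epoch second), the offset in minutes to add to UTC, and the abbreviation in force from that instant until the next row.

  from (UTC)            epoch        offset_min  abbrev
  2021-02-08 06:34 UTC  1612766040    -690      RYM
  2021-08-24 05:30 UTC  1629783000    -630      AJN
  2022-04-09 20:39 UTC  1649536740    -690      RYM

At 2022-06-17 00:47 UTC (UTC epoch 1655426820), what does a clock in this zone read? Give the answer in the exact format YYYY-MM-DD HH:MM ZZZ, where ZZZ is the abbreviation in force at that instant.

2022-06-16 13:17 RYM

Query: 2022-06-17 00:47 UTC
Rule 3/3 (RYM, -11:30): 2022-04-09 20:39 UTC ≤ query < +∞
0·60 + 47 - 690 = -643 min
-643 = -1·1440 + 797; 797 = 13·60 + 17 → 13:17, 2022-06-17 - 1 day = 2022-06-16
→ 2022-06-16 13:17 RYM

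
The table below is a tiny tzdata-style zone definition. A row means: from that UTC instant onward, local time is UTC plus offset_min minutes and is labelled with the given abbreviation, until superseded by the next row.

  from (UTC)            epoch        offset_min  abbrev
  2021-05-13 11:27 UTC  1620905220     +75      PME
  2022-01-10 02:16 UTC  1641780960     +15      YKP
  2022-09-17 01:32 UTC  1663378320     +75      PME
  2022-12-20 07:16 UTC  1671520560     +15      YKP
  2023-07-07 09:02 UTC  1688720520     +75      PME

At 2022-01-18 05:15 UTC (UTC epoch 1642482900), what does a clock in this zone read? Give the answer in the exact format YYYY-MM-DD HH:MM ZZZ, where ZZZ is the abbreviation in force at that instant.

Query: 2022-01-18 05:15 UTC
Rule 2/5 (YKP, +00:15): 2022-01-10 02:16 UTC ≤ query < 2022-09-17 01:32 UTC
5·60 + 15 + 15 = 330 min
330 = 0·1440 + 330; 330 = 5·60 + 30 → 05:30, same day
→ 2022-01-18 05:30 YKP

2022-01-18 05:30 YKP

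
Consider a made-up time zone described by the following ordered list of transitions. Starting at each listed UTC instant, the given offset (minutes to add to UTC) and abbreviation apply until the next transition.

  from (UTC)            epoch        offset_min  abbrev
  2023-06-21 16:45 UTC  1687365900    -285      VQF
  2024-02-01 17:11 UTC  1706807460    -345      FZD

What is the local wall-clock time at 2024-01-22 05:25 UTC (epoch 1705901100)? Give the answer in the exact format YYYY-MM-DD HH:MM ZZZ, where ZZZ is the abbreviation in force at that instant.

Query: 2024-01-22 05:25 UTC
Rule 1/2 (VQF, -04:45): 2023-06-21 16:45 UTC ≤ query < 2024-02-01 17:11 UTC
5·60 + 25 - 285 = 40 min
40 = 0·1440 + 40; 40 = 0·60 + 40 → 00:40, same day
→ 2024-01-22 00:40 VQF

2024-01-22 00:40 VQF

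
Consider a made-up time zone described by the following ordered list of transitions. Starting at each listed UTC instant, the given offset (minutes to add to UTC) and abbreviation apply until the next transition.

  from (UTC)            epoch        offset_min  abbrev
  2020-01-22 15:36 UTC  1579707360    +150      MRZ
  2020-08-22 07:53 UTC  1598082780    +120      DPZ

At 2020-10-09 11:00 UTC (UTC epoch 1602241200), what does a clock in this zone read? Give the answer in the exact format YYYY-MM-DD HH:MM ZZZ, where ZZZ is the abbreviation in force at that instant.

2020-10-09 13:00 DPZ

Query: 2020-10-09 11:00 UTC
Rule 2/2 (DPZ, +02:00): 2020-08-22 07:53 UTC ≤ query < +∞
11·60 + 0 + 120 = 780 min
780 = 0·1440 + 780; 780 = 13·60 + 0 → 13:00, same day
→ 2020-10-09 13:00 DPZ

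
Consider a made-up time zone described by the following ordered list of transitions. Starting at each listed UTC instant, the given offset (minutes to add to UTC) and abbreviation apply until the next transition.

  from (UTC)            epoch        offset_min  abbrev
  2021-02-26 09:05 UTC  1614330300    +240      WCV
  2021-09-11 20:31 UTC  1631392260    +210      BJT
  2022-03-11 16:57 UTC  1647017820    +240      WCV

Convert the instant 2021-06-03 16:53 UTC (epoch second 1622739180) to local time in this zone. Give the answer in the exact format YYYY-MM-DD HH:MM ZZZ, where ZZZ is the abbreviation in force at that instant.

2021-06-03 20:53 WCV

Query: 2021-06-03 16:53 UTC
Rule 1/3 (WCV, +04:00): 2021-02-26 09:05 UTC ≤ query < 2021-09-11 20:31 UTC
16·60 + 53 + 240 = 1253 min
1253 = 0·1440 + 1253; 1253 = 20·60 + 53 → 20:53, same day
→ 2021-06-03 20:53 WCV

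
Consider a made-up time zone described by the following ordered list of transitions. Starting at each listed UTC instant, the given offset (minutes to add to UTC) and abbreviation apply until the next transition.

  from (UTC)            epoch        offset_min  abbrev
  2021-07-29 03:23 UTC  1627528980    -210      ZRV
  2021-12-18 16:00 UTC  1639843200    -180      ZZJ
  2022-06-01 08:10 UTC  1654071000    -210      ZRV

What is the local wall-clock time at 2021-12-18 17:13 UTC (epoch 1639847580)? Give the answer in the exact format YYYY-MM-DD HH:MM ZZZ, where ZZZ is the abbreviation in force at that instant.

2021-12-18 14:13 ZZJ

Query: 2021-12-18 17:13 UTC
Rule 2/3 (ZZJ, -03:00): 2021-12-18 16:00 UTC ≤ query < 2022-06-01 08:10 UTC
17·60 + 13 - 180 = 853 min
853 = 0·1440 + 853; 853 = 14·60 + 13 → 14:13, same day
→ 2021-12-18 14:13 ZZJ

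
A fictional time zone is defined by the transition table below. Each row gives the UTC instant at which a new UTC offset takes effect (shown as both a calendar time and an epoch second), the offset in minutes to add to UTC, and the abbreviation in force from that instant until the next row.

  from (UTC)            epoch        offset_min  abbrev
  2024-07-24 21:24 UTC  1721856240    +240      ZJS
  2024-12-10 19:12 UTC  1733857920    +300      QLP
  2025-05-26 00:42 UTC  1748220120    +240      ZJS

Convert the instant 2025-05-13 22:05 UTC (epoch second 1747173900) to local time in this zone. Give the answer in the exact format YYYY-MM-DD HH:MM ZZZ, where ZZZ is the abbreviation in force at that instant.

Query: 2025-05-13 22:05 UTC
Rule 2/3 (QLP, +05:00): 2024-12-10 19:12 UTC ≤ query < 2025-05-26 00:42 UTC
22·60 + 5 + 300 = 1625 min
1625 = 1·1440 + 185; 185 = 3·60 + 5 → 03:05, 2025-05-13 + 1 day = 2025-05-14
→ 2025-05-14 03:05 QLP

2025-05-14 03:05 QLP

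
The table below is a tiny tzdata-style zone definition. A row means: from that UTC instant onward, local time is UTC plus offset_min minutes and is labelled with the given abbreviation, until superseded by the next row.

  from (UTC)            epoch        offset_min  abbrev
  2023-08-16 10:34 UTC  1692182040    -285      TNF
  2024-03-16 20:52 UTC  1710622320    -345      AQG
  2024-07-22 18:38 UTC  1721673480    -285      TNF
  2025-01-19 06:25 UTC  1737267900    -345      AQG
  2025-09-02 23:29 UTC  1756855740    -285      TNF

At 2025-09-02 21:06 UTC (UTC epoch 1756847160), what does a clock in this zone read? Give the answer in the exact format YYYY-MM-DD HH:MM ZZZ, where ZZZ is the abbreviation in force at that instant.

Query: 2025-09-02 21:06 UTC
Rule 4/5 (AQG, -05:45): 2025-01-19 06:25 UTC ≤ query < 2025-09-02 23:29 UTC
21·60 + 6 - 345 = 921 min
921 = 0·1440 + 921; 921 = 15·60 + 21 → 15:21, same day
→ 2025-09-02 15:21 AQG

2025-09-02 15:21 AQG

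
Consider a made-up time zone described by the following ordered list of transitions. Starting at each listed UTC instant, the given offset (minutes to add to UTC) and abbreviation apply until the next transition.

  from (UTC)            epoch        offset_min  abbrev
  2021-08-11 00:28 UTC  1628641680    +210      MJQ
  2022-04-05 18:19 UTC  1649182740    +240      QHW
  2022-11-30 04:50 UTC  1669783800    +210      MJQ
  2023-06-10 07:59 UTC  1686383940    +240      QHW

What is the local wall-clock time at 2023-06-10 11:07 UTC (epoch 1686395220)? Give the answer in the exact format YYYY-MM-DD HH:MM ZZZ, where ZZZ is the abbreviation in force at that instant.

2023-06-10 15:07 QHW

Query: 2023-06-10 11:07 UTC
Rule 4/4 (QHW, +04:00): 2023-06-10 07:59 UTC ≤ query < +∞
11·60 + 7 + 240 = 907 min
907 = 0·1440 + 907; 907 = 15·60 + 7 → 15:07, same day
→ 2023-06-10 15:07 QHW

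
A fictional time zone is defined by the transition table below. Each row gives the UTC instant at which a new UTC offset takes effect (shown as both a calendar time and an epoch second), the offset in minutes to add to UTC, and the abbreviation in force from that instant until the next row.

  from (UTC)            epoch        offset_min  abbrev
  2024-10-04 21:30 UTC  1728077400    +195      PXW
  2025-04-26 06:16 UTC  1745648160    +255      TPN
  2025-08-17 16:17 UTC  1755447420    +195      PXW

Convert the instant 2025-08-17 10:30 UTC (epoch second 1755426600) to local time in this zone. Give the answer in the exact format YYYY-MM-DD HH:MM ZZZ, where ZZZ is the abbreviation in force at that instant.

Query: 2025-08-17 10:30 UTC
Rule 2/3 (TPN, +04:15): 2025-04-26 06:16 UTC ≤ query < 2025-08-17 16:17 UTC
10·60 + 30 + 255 = 885 min
885 = 0·1440 + 885; 885 = 14·60 + 45 → 14:45, same day
→ 2025-08-17 14:45 TPN

2025-08-17 14:45 TPN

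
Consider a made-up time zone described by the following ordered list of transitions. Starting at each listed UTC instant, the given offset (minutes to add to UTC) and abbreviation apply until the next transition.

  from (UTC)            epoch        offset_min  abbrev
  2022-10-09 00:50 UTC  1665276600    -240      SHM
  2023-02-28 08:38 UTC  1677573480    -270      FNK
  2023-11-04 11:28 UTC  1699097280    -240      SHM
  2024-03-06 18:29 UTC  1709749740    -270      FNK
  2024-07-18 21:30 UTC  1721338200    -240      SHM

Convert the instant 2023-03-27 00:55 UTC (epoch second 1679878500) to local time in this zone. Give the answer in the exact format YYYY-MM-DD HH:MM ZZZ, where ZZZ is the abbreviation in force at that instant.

2023-03-26 20:25 FNK

Query: 2023-03-27 00:55 UTC
Rule 2/5 (FNK, -04:30): 2023-02-28 08:38 UTC ≤ query < 2023-11-04 11:28 UTC
0·60 + 55 - 270 = -215 min
-215 = -1·1440 + 1225; 1225 = 20·60 + 25 → 20:25, 2023-03-27 - 1 day = 2023-03-26
→ 2023-03-26 20:25 FNK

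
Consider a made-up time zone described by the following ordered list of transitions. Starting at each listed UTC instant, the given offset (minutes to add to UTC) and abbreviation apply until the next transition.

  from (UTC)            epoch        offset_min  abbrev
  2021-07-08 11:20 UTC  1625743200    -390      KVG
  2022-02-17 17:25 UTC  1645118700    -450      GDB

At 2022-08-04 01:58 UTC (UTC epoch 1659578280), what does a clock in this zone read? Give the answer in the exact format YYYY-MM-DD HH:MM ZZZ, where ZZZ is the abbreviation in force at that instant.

2022-08-03 18:28 GDB

Query: 2022-08-04 01:58 UTC
Rule 2/2 (GDB, -07:30): 2022-02-17 17:25 UTC ≤ query < +∞
1·60 + 58 - 450 = -332 min
-332 = -1·1440 + 1108; 1108 = 18·60 + 28 → 18:28, 2022-08-04 - 1 day = 2022-08-03
→ 2022-08-03 18:28 GDB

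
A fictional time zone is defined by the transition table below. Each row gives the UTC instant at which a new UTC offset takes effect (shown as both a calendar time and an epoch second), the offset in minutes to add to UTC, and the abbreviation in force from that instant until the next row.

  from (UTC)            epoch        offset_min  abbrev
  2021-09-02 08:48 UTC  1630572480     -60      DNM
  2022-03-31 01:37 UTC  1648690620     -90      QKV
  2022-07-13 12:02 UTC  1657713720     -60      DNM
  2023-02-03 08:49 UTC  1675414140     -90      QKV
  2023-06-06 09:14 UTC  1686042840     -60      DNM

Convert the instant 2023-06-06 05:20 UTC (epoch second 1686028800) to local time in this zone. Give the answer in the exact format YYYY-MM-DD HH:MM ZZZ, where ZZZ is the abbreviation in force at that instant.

2023-06-06 03:50 QKV

Query: 2023-06-06 05:20 UTC
Rule 4/5 (QKV, -01:30): 2023-02-03 08:49 UTC ≤ query < 2023-06-06 09:14 UTC
5·60 + 20 - 90 = 230 min
230 = 0·1440 + 230; 230 = 3·60 + 50 → 03:50, same day
→ 2023-06-06 03:50 QKV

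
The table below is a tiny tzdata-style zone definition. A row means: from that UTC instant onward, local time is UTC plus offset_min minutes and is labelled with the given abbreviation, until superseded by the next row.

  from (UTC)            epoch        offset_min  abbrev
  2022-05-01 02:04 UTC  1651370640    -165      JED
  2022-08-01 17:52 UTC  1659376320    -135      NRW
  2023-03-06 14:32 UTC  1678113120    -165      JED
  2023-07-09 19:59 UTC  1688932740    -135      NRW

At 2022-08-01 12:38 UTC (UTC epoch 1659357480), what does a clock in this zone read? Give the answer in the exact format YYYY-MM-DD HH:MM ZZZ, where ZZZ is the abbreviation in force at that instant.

2022-08-01 09:53 JED

Query: 2022-08-01 12:38 UTC
Rule 1/4 (JED, -02:45): 2022-05-01 02:04 UTC ≤ query < 2022-08-01 17:52 UTC
12·60 + 38 - 165 = 593 min
593 = 0·1440 + 593; 593 = 9·60 + 53 → 09:53, same day
→ 2022-08-01 09:53 JED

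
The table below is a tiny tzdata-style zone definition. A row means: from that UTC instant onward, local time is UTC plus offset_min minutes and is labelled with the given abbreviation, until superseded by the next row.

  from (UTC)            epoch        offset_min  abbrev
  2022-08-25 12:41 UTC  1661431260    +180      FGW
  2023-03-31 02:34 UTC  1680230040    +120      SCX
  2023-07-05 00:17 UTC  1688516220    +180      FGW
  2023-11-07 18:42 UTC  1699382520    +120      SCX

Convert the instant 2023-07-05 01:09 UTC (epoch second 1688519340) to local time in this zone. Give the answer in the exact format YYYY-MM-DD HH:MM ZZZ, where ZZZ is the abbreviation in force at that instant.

2023-07-05 04:09 FGW

Query: 2023-07-05 01:09 UTC
Rule 3/4 (FGW, +03:00): 2023-07-05 00:17 UTC ≤ query < 2023-11-07 18:42 UTC
1·60 + 9 + 180 = 249 min
249 = 0·1440 + 249; 249 = 4·60 + 9 → 04:09, same day
→ 2023-07-05 04:09 FGW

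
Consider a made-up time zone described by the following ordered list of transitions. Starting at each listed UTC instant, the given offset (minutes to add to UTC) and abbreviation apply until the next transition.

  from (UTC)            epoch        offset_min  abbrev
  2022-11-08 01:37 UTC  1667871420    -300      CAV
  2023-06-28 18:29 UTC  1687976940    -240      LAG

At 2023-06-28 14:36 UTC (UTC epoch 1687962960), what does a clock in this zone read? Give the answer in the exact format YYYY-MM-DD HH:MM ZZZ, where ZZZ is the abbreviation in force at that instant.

Query: 2023-06-28 14:36 UTC
Rule 1/2 (CAV, -05:00): 2022-11-08 01:37 UTC ≤ query < 2023-06-28 18:29 UTC
14·60 + 36 - 300 = 576 min
576 = 0·1440 + 576; 576 = 9·60 + 36 → 09:36, same day
→ 2023-06-28 09:36 CAV

2023-06-28 09:36 CAV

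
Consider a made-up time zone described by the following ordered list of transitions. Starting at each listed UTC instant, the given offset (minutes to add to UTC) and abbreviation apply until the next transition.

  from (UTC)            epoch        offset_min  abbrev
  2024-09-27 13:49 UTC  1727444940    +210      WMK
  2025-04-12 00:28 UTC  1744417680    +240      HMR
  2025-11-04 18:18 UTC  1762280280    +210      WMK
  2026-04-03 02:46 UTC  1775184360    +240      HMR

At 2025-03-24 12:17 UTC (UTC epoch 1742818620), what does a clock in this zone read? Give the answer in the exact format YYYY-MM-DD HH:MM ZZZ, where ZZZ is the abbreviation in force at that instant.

2025-03-24 15:47 WMK

Query: 2025-03-24 12:17 UTC
Rule 1/4 (WMK, +03:30): 2024-09-27 13:49 UTC ≤ query < 2025-04-12 00:28 UTC
12·60 + 17 + 210 = 947 min
947 = 0·1440 + 947; 947 = 15·60 + 47 → 15:47, same day
→ 2025-03-24 15:47 WMK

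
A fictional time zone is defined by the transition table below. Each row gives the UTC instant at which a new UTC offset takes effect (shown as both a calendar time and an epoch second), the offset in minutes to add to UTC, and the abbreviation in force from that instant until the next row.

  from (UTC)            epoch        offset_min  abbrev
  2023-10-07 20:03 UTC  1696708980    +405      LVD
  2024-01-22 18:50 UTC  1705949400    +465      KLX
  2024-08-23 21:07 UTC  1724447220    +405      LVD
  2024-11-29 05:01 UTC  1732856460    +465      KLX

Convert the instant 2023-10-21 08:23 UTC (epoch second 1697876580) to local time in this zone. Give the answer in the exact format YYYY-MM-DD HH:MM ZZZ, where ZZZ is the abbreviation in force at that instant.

2023-10-21 15:08 LVD

Query: 2023-10-21 08:23 UTC
Rule 1/4 (LVD, +06:45): 2023-10-07 20:03 UTC ≤ query < 2024-01-22 18:50 UTC
8·60 + 23 + 405 = 908 min
908 = 0·1440 + 908; 908 = 15·60 + 8 → 15:08, same day
→ 2023-10-21 15:08 LVD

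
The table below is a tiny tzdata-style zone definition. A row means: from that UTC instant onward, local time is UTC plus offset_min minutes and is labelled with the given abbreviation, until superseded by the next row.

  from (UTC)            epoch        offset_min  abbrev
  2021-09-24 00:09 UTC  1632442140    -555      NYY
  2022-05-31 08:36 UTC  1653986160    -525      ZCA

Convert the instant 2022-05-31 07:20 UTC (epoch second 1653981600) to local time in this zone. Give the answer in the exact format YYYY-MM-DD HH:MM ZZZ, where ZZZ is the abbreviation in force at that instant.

Query: 2022-05-31 07:20 UTC
Rule 1/2 (NYY, -09:15): 2021-09-24 00:09 UTC ≤ query < 2022-05-31 08:36 UTC
7·60 + 20 - 555 = -115 min
-115 = -1·1440 + 1325; 1325 = 22·60 + 5 → 22:05, 2022-05-31 - 1 day = 2022-05-30
→ 2022-05-30 22:05 NYY

2022-05-30 22:05 NYY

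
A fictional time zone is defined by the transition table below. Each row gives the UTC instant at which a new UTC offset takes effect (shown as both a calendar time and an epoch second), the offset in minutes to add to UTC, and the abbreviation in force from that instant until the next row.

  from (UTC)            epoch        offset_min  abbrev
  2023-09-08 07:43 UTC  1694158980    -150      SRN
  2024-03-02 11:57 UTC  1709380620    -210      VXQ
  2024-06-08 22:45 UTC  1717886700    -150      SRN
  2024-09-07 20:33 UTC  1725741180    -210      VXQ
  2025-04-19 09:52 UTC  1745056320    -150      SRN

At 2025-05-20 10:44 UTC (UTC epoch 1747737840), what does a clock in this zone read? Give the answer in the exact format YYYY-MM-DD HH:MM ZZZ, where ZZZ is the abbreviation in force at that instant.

2025-05-20 08:14 SRN

Query: 2025-05-20 10:44 UTC
Rule 5/5 (SRN, -02:30): 2025-04-19 09:52 UTC ≤ query < +∞
10·60 + 44 - 150 = 494 min
494 = 0·1440 + 494; 494 = 8·60 + 14 → 08:14, same day
→ 2025-05-20 08:14 SRN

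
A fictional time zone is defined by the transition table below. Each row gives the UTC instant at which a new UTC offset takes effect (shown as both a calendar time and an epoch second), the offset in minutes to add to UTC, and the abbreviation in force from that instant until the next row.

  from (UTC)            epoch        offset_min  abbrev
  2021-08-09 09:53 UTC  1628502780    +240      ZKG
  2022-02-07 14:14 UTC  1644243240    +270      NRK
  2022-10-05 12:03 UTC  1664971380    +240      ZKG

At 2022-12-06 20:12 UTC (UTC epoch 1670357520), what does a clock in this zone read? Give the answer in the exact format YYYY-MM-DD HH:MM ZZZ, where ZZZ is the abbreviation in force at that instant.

2022-12-07 00:12 ZKG

Query: 2022-12-06 20:12 UTC
Rule 3/3 (ZKG, +04:00): 2022-10-05 12:03 UTC ≤ query < +∞
20·60 + 12 + 240 = 1452 min
1452 = 1·1440 + 12; 12 = 0·60 + 12 → 00:12, 2022-12-06 + 1 day = 2022-12-07
→ 2022-12-07 00:12 ZKG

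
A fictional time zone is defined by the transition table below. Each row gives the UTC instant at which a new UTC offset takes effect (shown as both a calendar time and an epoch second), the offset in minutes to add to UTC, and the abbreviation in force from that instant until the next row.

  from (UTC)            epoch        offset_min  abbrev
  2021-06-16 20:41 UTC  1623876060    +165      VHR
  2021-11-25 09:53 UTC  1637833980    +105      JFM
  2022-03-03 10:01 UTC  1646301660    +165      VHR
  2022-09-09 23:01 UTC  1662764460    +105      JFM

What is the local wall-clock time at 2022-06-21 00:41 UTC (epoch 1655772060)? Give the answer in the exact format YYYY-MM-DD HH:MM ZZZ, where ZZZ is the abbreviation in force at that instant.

2022-06-21 03:26 VHR

Query: 2022-06-21 00:41 UTC
Rule 3/4 (VHR, +02:45): 2022-03-03 10:01 UTC ≤ query < 2022-09-09 23:01 UTC
0·60 + 41 + 165 = 206 min
206 = 0·1440 + 206; 206 = 3·60 + 26 → 03:26, same day
→ 2022-06-21 03:26 VHR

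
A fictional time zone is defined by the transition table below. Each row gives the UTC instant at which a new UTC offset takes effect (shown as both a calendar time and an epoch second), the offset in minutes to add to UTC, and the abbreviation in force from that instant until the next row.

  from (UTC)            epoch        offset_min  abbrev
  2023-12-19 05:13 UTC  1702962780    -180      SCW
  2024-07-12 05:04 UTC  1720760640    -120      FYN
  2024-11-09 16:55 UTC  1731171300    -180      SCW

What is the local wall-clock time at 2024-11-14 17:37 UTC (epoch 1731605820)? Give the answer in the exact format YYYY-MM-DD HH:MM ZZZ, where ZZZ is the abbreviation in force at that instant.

Query: 2024-11-14 17:37 UTC
Rule 3/3 (SCW, -03:00): 2024-11-09 16:55 UTC ≤ query < +∞
17·60 + 37 - 180 = 877 min
877 = 0·1440 + 877; 877 = 14·60 + 37 → 14:37, same day
→ 2024-11-14 14:37 SCW

2024-11-14 14:37 SCW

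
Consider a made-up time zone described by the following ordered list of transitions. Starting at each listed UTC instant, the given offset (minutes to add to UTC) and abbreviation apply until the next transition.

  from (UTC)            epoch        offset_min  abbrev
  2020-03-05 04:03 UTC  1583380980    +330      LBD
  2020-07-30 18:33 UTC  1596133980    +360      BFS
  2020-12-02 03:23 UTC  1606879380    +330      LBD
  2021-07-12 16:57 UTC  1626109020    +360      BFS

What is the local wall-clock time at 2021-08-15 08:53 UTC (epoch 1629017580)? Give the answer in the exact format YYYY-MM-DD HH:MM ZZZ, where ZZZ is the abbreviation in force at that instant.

2021-08-15 14:53 BFS

Query: 2021-08-15 08:53 UTC
Rule 4/4 (BFS, +06:00): 2021-07-12 16:57 UTC ≤ query < +∞
8·60 + 53 + 360 = 893 min
893 = 0·1440 + 893; 893 = 14·60 + 53 → 14:53, same day
→ 2021-08-15 14:53 BFS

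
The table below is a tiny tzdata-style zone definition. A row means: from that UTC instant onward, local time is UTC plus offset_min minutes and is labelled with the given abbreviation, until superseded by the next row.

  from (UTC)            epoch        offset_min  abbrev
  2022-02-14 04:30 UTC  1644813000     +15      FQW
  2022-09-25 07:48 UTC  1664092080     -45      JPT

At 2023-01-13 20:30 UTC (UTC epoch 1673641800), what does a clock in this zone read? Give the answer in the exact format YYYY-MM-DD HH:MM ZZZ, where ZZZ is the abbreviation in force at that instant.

2023-01-13 19:45 JPT

Query: 2023-01-13 20:30 UTC
Rule 2/2 (JPT, -00:45): 2022-09-25 07:48 UTC ≤ query < +∞
20·60 + 30 - 45 = 1185 min
1185 = 0·1440 + 1185; 1185 = 19·60 + 45 → 19:45, same day
→ 2023-01-13 19:45 JPT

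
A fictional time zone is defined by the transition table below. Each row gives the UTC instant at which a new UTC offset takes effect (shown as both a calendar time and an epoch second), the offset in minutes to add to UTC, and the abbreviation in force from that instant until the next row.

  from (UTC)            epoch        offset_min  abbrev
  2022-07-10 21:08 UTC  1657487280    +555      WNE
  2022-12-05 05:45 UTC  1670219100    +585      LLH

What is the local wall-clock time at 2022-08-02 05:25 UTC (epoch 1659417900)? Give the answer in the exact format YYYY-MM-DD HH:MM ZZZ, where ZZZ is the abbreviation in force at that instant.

2022-08-02 14:40 WNE

Query: 2022-08-02 05:25 UTC
Rule 1/2 (WNE, +09:15): 2022-07-10 21:08 UTC ≤ query < 2022-12-05 05:45 UTC
5·60 + 25 + 555 = 880 min
880 = 0·1440 + 880; 880 = 14·60 + 40 → 14:40, same day
→ 2022-08-02 14:40 WNE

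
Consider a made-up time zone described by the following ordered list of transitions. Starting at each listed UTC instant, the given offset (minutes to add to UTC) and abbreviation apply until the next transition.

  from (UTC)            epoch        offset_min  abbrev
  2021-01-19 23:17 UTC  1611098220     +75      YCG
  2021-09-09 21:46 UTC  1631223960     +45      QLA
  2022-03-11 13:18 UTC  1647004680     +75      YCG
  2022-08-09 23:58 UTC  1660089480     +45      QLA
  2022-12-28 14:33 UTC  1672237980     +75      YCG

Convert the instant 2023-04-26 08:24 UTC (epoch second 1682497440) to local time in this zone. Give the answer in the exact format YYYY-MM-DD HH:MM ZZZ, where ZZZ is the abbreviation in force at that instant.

Query: 2023-04-26 08:24 UTC
Rule 5/5 (YCG, +01:15): 2022-12-28 14:33 UTC ≤ query < +∞
8·60 + 24 + 75 = 579 min
579 = 0·1440 + 579; 579 = 9·60 + 39 → 09:39, same day
→ 2023-04-26 09:39 YCG

2023-04-26 09:39 YCG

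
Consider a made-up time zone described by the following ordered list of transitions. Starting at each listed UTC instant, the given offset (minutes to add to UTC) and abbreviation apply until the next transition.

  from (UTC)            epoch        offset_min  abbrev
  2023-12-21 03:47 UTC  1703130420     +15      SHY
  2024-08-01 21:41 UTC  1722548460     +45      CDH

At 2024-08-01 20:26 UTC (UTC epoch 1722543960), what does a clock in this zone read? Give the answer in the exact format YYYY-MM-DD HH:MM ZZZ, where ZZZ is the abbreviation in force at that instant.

Query: 2024-08-01 20:26 UTC
Rule 1/2 (SHY, +00:15): 2023-12-21 03:47 UTC ≤ query < 2024-08-01 21:41 UTC
20·60 + 26 + 15 = 1241 min
1241 = 0·1440 + 1241; 1241 = 20·60 + 41 → 20:41, same day
→ 2024-08-01 20:41 SHY

2024-08-01 20:41 SHY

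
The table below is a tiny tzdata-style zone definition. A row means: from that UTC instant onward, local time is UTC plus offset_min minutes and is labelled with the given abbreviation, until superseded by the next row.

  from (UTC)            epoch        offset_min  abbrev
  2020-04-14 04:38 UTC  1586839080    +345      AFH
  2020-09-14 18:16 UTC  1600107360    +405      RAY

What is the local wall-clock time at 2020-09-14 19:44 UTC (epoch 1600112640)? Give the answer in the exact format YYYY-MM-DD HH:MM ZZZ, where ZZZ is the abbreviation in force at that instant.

2020-09-15 02:29 RAY

Query: 2020-09-14 19:44 UTC
Rule 2/2 (RAY, +06:45): 2020-09-14 18:16 UTC ≤ query < +∞
19·60 + 44 + 405 = 1589 min
1589 = 1·1440 + 149; 149 = 2·60 + 29 → 02:29, 2020-09-14 + 1 day = 2020-09-15
→ 2020-09-15 02:29 RAY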